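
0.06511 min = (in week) 6.459e-06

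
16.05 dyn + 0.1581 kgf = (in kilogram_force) 0.1581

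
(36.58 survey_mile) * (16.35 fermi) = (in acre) 2.378e-13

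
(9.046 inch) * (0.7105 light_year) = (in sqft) 1.662e+16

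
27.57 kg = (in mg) 2.757e+07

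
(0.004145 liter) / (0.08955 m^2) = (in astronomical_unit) 3.094e-16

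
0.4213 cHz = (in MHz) 4.213e-09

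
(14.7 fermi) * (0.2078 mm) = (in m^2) 3.055e-18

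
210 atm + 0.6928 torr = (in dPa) 2.128e+08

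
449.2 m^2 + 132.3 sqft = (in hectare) 0.04615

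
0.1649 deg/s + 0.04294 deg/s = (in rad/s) 0.003627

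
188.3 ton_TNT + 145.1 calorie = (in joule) 7.878e+11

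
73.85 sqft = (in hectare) 0.0006861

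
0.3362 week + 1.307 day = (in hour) 87.85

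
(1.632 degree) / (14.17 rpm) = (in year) 6.087e-10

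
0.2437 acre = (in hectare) 0.09862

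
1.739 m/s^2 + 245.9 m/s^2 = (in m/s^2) 247.6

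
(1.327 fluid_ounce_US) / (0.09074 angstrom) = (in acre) 1069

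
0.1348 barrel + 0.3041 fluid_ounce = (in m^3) 0.02144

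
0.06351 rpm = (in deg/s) 0.3811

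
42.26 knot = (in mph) 48.63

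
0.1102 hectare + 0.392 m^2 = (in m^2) 1102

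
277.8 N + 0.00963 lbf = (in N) 277.8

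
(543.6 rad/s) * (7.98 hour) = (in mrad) 1.562e+10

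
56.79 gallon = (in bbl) 1.352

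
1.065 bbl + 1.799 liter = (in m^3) 0.1711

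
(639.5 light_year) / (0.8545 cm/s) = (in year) 2.245e+13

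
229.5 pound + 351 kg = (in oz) 1.605e+04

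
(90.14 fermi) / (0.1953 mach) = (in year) 4.298e-23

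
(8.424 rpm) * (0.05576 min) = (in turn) 0.4697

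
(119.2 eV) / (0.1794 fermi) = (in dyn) 1.065e+04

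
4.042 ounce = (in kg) 0.1146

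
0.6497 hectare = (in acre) 1.605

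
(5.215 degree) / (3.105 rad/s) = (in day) 3.393e-07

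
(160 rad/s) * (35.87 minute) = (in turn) 5.481e+04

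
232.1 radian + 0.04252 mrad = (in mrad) 2.321e+05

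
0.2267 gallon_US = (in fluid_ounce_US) 29.02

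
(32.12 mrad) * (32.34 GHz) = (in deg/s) 5.952e+10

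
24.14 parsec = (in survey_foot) 2.444e+18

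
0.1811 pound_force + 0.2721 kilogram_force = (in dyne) 3.474e+05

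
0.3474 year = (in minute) 1.826e+05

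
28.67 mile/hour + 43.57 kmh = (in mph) 55.74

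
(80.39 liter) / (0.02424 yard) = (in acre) 0.0008962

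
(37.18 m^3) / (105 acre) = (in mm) 0.0875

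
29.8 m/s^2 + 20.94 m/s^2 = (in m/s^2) 50.74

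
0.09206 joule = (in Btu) 8.726e-05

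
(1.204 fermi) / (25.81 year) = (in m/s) 1.479e-24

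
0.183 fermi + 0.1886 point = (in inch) 0.002619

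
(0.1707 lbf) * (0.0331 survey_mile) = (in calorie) 9.667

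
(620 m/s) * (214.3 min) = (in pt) 2.26e+10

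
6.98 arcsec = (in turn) 5.386e-06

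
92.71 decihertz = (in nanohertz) 9.271e+09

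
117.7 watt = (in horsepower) 0.1578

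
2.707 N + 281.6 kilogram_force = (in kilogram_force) 281.9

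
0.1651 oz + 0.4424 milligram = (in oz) 0.1651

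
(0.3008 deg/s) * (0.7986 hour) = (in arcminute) 5.189e+04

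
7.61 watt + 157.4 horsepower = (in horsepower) 157.4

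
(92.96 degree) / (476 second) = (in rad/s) 0.003409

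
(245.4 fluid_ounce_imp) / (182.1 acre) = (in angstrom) 94.62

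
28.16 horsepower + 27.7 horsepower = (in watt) 4.165e+04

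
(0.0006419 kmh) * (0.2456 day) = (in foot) 12.41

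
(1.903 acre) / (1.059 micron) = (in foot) 2.386e+10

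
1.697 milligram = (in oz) 5.986e-05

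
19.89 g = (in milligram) 1.989e+04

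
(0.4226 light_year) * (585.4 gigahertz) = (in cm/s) 2.34e+29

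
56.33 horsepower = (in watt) 4.201e+04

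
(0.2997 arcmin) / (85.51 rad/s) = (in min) 1.699e-08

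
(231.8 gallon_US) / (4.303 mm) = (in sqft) 2195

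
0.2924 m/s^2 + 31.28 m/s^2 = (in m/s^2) 31.57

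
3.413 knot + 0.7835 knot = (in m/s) 2.159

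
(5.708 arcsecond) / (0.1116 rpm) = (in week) 3.915e-09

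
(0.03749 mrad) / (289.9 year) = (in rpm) 3.916e-14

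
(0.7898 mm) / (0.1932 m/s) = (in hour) 1.136e-06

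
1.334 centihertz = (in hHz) 0.0001334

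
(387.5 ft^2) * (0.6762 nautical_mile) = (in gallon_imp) 9.917e+06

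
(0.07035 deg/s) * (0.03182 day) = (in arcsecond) 6.963e+05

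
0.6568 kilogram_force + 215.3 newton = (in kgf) 22.61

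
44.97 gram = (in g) 44.97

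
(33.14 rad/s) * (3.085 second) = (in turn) 16.27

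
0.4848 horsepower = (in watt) 361.5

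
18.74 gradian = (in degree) 16.87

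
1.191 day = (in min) 1715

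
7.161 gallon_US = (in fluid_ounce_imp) 954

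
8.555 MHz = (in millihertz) 8.555e+09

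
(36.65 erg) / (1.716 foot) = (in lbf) 1.575e-06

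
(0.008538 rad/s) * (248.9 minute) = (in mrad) 1.275e+05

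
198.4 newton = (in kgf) 20.23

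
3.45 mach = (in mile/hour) 2628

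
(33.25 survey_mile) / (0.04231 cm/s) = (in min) 2.108e+06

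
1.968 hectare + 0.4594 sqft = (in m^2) 1.968e+04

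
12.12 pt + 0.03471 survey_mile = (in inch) 2199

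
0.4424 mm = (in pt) 1.254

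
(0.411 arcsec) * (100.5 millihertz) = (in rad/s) 2.003e-07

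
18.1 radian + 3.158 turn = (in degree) 2174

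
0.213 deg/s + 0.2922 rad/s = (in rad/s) 0.2959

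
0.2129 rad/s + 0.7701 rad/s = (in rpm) 9.387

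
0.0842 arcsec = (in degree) 2.339e-05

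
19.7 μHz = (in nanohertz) 1.97e+04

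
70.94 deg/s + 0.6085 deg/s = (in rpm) 11.92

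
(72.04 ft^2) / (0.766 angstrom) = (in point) 2.477e+14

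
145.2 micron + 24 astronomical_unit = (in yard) 3.926e+12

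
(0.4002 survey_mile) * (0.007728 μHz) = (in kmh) 1.792e-05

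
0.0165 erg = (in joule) 1.65e-09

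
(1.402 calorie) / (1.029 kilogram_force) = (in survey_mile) 0.0003612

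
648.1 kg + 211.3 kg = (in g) 8.594e+05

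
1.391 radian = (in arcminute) 4782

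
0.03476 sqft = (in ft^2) 0.03476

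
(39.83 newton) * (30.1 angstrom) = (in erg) 1.199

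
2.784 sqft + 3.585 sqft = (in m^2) 0.5917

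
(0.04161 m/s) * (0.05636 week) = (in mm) 1.418e+06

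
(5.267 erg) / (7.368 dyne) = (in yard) 0.007818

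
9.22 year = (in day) 3365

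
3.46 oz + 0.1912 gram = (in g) 98.28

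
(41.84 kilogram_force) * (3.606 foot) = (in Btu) 0.4274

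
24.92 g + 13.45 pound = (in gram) 6126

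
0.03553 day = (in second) 3070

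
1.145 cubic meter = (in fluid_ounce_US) 3.872e+04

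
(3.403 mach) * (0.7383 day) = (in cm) 7.391e+09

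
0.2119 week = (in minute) 2136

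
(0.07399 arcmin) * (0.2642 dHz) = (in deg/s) 3.258e-05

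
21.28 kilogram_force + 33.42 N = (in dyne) 2.421e+07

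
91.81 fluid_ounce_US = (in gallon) 0.7173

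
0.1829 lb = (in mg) 8.296e+04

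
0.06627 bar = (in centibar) 6.627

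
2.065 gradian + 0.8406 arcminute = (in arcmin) 112.4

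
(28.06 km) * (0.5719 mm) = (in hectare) 0.001605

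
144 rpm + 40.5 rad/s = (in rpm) 530.7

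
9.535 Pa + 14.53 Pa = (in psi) 0.00349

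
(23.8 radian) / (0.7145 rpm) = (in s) 318.1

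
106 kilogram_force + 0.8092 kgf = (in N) 1047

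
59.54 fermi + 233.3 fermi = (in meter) 2.928e-13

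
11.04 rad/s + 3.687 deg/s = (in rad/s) 11.1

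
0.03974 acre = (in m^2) 160.8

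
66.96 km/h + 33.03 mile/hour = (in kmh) 120.1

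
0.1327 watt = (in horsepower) 0.000178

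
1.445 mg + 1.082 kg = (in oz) 38.17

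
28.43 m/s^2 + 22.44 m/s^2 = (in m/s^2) 50.87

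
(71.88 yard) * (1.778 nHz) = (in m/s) 1.169e-07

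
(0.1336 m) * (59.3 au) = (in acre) 2.929e+08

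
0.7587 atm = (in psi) 11.15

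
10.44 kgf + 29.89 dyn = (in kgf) 10.44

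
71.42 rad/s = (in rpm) 682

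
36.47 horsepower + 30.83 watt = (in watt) 2.723e+04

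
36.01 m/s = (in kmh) 129.6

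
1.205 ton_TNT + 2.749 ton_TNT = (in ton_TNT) 3.954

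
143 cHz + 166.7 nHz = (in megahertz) 1.43e-06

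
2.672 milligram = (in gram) 0.002672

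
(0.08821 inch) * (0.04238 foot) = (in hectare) 2.894e-09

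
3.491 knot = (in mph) 4.017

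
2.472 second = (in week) 4.087e-06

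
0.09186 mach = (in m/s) 31.28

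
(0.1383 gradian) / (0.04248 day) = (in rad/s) 5.919e-07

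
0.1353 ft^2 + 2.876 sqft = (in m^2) 0.2798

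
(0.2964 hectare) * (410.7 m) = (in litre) 1.217e+09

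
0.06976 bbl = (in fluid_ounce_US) 375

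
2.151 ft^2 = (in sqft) 2.151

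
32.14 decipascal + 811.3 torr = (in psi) 15.69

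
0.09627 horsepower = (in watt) 71.79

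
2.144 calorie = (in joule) 8.97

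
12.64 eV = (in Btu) 1.919e-21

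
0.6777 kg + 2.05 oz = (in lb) 1.622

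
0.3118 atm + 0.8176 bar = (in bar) 1.134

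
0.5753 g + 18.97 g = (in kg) 0.01955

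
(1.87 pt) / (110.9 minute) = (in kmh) 3.569e-07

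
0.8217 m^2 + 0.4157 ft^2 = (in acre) 0.0002126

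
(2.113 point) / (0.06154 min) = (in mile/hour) 0.0004516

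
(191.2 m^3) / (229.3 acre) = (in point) 0.5841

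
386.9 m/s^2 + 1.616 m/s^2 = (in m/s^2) 388.5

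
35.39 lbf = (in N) 157.4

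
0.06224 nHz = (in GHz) 6.224e-20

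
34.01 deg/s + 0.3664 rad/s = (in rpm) 9.167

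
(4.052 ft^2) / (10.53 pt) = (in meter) 101.3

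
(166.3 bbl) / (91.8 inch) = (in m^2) 11.34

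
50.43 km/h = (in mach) 0.04114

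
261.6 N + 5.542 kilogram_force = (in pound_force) 71.03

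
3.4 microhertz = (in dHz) 3.4e-05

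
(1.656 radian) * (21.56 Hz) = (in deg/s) 2046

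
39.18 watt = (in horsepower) 0.05254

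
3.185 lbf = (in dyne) 1.417e+06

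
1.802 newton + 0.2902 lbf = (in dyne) 3.093e+05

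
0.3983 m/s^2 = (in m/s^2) 0.3983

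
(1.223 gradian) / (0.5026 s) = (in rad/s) 0.03822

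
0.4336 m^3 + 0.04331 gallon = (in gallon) 114.6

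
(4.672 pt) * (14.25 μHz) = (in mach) 6.898e-11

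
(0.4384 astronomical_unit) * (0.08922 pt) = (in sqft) 2.222e+07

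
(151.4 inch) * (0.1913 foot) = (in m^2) 0.2242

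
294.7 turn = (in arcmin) 6.366e+06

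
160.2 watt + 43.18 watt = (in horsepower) 0.2727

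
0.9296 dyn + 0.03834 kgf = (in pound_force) 0.08453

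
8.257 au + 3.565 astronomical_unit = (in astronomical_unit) 11.82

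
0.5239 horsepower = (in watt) 390.7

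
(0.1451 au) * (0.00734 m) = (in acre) 3.937e+04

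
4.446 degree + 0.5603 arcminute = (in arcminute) 267.3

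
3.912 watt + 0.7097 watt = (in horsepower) 0.006198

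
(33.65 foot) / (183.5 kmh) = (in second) 0.2012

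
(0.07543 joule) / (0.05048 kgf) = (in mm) 152.4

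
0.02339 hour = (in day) 0.0009746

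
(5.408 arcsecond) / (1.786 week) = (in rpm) 2.318e-10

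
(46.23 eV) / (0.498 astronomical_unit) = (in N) 9.942e-29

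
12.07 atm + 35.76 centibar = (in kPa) 1259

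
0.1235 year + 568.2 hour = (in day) 68.75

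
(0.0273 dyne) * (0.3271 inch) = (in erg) 0.02268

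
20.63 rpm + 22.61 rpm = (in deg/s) 259.4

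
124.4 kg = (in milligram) 1.244e+08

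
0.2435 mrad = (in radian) 0.0002435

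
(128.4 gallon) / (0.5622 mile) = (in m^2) 0.0005372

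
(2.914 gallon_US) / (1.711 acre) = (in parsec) 5.163e-23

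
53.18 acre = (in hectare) 21.52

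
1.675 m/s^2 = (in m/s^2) 1.675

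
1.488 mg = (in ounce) 5.249e-05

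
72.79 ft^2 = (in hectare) 0.0006762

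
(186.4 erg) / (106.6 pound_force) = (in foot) 1.29e-07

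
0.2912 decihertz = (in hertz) 0.02912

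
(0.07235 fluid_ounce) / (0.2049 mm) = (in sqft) 0.1124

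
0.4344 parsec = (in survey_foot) 4.398e+16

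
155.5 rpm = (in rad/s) 16.28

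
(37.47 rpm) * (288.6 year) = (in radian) 3.571e+10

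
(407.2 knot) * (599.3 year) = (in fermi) 3.959e+27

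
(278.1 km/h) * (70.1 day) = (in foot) 1.535e+09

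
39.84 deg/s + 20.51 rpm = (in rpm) 27.15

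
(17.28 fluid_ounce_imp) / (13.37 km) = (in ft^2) 3.953e-07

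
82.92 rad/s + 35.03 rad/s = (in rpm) 1126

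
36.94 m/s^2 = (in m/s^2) 36.94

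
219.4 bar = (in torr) 1.646e+05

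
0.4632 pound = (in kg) 0.2101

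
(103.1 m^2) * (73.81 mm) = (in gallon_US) 2010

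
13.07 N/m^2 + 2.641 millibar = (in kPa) 0.2772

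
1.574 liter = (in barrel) 0.0099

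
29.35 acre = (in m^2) 1.188e+05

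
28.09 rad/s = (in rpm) 268.2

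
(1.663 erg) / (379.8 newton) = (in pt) 1.241e-06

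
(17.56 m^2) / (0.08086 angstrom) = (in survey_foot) 7.125e+12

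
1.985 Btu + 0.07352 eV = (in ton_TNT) 5.005e-07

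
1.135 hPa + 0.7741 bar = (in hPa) 775.2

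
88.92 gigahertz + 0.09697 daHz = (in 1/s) 8.892e+10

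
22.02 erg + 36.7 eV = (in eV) 1.374e+13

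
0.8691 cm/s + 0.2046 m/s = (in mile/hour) 0.4771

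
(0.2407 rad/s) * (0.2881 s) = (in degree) 3.973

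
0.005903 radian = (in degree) 0.3382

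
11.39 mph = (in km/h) 18.33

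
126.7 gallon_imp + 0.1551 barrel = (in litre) 600.6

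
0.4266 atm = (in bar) 0.4323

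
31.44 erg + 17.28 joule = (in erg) 1.728e+08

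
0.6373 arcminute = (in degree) 0.01062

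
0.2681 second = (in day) 3.103e-06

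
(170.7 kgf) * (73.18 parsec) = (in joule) 3.78e+21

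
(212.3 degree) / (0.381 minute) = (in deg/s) 9.287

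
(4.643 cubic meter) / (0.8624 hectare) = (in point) 1.526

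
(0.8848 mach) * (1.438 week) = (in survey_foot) 8.596e+08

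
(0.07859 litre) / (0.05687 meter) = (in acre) 3.415e-07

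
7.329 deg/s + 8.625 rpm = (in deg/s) 59.08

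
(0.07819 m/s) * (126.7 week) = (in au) 4.005e-05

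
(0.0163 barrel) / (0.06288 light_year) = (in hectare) 4.356e-22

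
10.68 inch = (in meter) 0.2713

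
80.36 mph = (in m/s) 35.92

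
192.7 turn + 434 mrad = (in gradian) 7.711e+04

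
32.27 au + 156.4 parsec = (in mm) 4.826e+21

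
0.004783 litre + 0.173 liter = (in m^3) 0.0001778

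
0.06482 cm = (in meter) 0.0006482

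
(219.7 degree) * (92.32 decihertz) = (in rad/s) 35.4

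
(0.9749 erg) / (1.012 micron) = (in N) 0.09633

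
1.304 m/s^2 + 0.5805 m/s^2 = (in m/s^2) 1.885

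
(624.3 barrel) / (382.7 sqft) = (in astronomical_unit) 1.866e-11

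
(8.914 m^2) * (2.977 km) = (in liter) 2.654e+07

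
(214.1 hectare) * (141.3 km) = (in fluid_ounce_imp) 1.065e+16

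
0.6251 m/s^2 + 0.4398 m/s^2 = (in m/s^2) 1.065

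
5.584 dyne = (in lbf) 1.255e-05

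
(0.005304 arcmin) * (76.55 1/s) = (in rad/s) 0.0001181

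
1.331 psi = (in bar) 0.09177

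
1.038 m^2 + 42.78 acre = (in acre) 42.78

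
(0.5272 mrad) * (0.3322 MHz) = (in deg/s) 1.003e+04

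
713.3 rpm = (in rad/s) 74.7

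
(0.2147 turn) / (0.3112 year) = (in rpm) 1.313e-06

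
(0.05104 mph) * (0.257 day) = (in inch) 1.995e+04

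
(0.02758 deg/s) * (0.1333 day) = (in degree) 317.6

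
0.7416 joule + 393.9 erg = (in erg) 7.416e+06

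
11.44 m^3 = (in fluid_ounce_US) 3.868e+05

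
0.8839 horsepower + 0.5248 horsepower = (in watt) 1050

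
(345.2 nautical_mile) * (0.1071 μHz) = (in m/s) 0.06847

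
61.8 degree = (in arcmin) 3708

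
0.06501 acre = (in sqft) 2832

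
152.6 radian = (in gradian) 9715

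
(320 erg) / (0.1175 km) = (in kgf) 2.777e-08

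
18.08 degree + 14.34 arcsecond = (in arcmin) 1085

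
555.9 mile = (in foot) 2.935e+06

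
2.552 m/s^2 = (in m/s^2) 2.552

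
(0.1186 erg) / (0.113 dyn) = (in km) 1.05e-05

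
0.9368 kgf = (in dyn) 9.187e+05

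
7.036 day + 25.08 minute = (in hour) 169.3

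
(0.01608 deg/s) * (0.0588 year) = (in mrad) 5.204e+05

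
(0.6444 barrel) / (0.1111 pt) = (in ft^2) 2.814e+04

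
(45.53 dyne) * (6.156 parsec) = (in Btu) 8.197e+10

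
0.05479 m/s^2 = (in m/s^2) 0.05479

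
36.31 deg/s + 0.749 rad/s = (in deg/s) 79.22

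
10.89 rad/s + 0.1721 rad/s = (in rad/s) 11.06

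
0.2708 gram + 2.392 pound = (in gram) 1085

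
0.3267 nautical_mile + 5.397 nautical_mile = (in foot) 3.478e+04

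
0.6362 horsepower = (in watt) 474.4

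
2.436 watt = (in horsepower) 0.003267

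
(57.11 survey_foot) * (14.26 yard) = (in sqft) 2443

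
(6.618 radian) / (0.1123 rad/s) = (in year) 1.869e-06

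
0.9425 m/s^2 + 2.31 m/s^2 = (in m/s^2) 3.252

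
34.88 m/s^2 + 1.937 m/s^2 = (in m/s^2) 36.82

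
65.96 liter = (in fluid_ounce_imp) 2321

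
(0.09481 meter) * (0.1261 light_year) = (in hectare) 1.131e+10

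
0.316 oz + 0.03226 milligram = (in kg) 0.008958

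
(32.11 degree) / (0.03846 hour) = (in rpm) 0.03865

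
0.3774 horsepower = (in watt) 281.4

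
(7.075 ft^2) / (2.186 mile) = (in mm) 0.1868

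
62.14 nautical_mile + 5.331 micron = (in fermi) 1.151e+20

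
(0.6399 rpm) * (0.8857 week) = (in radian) 3.59e+04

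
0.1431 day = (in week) 0.02044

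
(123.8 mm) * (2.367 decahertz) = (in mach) 0.008606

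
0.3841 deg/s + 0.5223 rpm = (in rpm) 0.5863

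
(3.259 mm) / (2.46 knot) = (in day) 2.981e-08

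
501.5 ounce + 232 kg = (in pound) 542.8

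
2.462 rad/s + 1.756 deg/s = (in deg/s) 142.8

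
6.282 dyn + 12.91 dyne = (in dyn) 19.19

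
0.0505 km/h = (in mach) 4.12e-05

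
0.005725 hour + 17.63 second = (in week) 6.323e-05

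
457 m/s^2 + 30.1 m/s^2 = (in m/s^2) 487.1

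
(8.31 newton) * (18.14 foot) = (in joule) 45.95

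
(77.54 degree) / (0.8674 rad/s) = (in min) 0.026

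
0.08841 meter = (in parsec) 2.865e-18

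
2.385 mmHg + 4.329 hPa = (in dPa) 7509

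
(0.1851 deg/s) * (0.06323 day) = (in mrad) 1.765e+04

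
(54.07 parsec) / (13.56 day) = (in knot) 2.768e+12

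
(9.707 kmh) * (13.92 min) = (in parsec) 7.298e-14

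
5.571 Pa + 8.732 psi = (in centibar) 60.21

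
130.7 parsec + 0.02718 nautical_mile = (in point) 1.143e+22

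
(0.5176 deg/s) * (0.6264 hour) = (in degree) 1167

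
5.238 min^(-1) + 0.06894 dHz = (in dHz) 0.9419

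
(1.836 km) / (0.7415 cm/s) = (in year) 0.007852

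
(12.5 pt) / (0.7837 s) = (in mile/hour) 0.01259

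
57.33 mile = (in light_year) 9.752e-12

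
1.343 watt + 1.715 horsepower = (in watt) 1280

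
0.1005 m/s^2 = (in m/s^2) 0.1005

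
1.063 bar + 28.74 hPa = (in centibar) 109.2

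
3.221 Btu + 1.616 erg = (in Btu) 3.221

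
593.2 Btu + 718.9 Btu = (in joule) 1.384e+06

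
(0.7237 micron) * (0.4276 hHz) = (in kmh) 0.0001114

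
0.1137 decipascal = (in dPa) 0.1137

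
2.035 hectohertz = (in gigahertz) 2.035e-07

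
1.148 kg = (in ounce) 40.49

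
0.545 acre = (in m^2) 2206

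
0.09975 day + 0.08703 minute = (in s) 8624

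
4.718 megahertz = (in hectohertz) 4.718e+04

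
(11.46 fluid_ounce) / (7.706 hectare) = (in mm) 4.398e-06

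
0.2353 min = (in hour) 0.003922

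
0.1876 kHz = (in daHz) 18.76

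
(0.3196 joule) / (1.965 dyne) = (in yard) 1.779e+04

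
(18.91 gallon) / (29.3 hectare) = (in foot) 8.015e-07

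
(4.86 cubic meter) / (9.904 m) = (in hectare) 4.907e-05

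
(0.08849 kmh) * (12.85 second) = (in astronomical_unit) 2.111e-12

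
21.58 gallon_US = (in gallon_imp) 17.97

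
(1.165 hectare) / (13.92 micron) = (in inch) 3.295e+10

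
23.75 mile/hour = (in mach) 0.03118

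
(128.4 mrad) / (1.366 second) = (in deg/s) 5.386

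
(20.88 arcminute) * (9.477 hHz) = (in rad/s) 5.756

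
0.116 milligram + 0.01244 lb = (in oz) 0.199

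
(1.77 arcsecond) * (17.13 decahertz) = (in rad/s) 0.00147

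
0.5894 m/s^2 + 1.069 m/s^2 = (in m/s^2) 1.658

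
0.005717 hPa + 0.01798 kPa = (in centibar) 0.01855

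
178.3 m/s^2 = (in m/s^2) 178.3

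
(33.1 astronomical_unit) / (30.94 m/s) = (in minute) 2.667e+09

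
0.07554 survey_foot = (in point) 65.27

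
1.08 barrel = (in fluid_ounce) 5806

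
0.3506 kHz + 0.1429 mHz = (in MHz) 0.0003506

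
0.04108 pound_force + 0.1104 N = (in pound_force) 0.0659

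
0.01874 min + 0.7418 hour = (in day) 0.03092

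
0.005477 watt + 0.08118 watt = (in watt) 0.08666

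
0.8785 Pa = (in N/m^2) 0.8785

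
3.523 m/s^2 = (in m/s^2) 3.523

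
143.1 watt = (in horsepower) 0.1919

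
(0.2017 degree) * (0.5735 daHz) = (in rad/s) 0.02019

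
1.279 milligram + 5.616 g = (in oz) 0.1981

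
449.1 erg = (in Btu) 4.257e-08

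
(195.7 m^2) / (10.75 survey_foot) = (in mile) 0.03711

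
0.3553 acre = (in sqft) 1.548e+04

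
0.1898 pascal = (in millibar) 0.001898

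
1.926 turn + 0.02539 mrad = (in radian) 12.1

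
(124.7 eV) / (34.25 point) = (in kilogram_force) 1.686e-16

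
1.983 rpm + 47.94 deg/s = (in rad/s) 1.044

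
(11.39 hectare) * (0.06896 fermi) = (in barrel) 4.94e-11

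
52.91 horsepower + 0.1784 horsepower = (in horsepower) 53.09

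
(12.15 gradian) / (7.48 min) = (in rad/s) 0.0004252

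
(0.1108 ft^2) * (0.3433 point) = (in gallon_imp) 0.0002742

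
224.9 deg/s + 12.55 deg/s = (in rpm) 39.58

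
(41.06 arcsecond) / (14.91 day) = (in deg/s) 8.854e-09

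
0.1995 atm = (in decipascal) 2.021e+05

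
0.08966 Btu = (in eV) 5.904e+20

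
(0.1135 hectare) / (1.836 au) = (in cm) 4.132e-07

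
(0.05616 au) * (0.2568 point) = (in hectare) 76.11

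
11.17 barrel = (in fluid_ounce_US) 6.005e+04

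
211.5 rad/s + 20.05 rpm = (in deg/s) 1.224e+04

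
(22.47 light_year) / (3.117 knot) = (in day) 1.534e+12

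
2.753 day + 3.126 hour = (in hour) 69.2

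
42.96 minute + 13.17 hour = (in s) 4.999e+04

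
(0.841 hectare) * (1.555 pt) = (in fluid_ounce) 1.56e+05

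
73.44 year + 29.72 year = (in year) 103.2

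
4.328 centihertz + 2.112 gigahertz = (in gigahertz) 2.112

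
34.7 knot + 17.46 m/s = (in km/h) 127.1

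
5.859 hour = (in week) 0.03488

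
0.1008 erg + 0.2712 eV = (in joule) 1.008e-08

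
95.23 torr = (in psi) 1.841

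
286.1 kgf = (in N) 2806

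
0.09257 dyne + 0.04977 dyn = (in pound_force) 3.2e-07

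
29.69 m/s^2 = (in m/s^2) 29.69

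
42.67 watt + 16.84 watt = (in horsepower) 0.0798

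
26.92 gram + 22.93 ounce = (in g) 677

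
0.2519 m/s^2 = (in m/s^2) 0.2519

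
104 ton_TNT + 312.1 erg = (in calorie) 1.04e+11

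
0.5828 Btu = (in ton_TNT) 1.47e-07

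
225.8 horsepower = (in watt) 1.684e+05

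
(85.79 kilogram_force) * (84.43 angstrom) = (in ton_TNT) 1.698e-15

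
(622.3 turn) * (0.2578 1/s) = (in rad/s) 1008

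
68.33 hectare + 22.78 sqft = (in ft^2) 7.355e+06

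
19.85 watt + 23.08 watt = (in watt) 42.93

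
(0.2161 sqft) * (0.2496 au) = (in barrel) 4.715e+09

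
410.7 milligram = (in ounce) 0.01449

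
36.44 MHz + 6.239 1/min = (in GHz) 0.03644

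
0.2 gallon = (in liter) 0.7571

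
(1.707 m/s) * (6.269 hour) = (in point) 1.092e+08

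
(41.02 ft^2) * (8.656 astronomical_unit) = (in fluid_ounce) 1.669e+17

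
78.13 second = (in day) 0.0009043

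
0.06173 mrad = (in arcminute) 0.2122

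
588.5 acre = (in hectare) 238.2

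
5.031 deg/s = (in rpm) 0.8385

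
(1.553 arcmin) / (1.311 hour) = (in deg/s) 5.484e-06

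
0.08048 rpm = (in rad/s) 0.008428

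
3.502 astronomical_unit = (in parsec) 1.698e-05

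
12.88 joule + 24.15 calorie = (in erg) 1.139e+09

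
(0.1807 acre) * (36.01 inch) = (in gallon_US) 1.767e+05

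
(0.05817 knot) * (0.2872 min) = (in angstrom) 5.157e+09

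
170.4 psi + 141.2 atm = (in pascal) 1.548e+07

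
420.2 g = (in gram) 420.2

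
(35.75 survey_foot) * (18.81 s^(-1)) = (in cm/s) 2.05e+04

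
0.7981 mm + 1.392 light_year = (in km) 1.317e+13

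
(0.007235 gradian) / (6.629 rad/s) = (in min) 2.857e-07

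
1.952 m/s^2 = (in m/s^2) 1.952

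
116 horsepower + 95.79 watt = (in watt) 8.66e+04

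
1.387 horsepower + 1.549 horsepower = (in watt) 2189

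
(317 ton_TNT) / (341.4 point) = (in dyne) 1.101e+18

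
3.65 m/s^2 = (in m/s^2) 3.65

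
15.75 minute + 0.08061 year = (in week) 4.205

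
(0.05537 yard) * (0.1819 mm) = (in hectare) 9.21e-10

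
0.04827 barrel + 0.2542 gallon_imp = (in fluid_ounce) 298.6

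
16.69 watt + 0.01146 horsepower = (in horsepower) 0.03384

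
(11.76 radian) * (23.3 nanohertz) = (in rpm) 2.617e-06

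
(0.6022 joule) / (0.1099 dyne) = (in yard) 5.992e+05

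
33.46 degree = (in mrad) 584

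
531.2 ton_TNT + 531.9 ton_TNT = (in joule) 4.448e+12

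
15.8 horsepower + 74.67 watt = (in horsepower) 15.9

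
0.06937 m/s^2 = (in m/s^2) 0.06937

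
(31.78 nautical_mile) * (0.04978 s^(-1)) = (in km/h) 1.055e+04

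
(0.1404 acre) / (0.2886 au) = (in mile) 8.177e-12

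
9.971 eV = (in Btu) 1.514e-21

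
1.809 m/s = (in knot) 3.516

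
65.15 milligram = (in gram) 0.06515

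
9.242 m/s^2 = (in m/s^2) 9.242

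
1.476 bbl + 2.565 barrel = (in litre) 642.5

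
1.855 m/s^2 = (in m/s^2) 1.855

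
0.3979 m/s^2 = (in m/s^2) 0.3979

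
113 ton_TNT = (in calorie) 1.13e+11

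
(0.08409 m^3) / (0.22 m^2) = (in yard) 0.418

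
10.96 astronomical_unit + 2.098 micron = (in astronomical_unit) 10.96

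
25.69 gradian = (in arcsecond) 8.324e+04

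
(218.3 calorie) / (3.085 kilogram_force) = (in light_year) 3.191e-15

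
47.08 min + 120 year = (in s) 3.784e+09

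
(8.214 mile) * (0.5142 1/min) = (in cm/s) 1.133e+04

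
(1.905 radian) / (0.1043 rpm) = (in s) 174.4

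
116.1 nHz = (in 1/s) 1.161e-07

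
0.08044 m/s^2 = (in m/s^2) 0.08044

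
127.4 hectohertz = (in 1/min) 7.644e+05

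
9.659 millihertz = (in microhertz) 9659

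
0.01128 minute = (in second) 0.6768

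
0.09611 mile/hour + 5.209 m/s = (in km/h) 18.91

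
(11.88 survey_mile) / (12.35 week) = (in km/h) 0.009215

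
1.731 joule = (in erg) 1.731e+07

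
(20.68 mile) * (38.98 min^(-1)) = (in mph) 4.837e+04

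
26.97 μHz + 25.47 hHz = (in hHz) 25.47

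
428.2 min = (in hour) 7.137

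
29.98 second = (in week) 4.957e-05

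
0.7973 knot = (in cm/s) 41.02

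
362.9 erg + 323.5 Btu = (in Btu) 323.5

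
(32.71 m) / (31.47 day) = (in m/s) 1.203e-05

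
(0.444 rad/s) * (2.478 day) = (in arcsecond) 1.961e+10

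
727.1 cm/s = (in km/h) 26.18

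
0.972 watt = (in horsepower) 0.001303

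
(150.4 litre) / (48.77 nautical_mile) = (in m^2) 1.665e-06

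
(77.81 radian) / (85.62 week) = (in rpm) 1.435e-05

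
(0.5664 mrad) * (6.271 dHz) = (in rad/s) 0.0003552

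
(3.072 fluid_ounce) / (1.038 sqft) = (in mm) 0.9421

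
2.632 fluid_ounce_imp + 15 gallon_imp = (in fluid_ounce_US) 2308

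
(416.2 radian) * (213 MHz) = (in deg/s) 5.079e+12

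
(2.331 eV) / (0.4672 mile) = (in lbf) 1.117e-22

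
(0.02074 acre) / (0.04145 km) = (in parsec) 6.562e-17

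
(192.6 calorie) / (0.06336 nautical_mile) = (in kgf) 0.7003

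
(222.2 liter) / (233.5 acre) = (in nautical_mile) 1.27e-10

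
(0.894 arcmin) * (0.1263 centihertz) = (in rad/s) 3.284e-07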